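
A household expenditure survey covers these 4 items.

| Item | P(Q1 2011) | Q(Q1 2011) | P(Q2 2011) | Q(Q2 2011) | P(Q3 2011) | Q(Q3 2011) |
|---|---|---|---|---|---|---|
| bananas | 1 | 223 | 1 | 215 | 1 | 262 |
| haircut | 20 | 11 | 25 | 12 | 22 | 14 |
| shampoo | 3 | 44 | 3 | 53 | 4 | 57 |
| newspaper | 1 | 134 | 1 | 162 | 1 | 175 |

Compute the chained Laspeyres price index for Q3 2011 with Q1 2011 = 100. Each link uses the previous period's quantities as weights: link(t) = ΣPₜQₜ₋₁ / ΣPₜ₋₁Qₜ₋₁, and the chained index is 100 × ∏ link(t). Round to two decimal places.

Link Q1 2011→Q2 2011:
ΣP(Q2 2011)Q(Q1 2011) = 1×223 + 25×11 + 3×44 + 1×134 = 223 + 275 + 132 + 134 = 764
ΣP(Q1 2011)Q(Q1 2011) = 1×223 + 20×11 + 3×44 + 1×134 = 223 + 220 + 132 + 134 = 709
link = 764/709 = 1.077574
Link Q2 2011→Q3 2011:
ΣP(Q3 2011)Q(Q2 2011) = 1×215 + 22×12 + 4×53 + 1×162 = 215 + 264 + 212 + 162 = 853
ΣP(Q2 2011)Q(Q2 2011) = 1×215 + 25×12 + 3×53 + 1×162 = 215 + 300 + 159 + 162 = 836
link = 853/836 = 1.020335
Chained index = 100 × 1.077574 × 1.020335 = 109.9486

109.95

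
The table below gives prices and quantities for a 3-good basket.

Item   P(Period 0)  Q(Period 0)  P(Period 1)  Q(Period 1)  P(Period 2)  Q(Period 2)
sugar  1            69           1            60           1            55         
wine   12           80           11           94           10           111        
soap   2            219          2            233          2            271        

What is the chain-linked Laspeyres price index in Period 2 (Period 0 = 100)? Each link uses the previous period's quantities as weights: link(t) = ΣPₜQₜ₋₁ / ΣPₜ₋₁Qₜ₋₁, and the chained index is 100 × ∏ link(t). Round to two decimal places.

Link Period 0→Period 1:
ΣP(Period 1)Q(Period 0) = 1×69 + 11×80 + 2×219 = 69 + 880 + 438 = 1387
ΣP(Period 0)Q(Period 0) = 1×69 + 12×80 + 2×219 = 69 + 960 + 438 = 1467
link = 1387/1467 = 0.945467
Link Period 1→Period 2:
ΣP(Period 2)Q(Period 1) = 1×60 + 10×94 + 2×233 = 60 + 940 + 466 = 1466
ΣP(Period 1)Q(Period 1) = 1×60 + 11×94 + 2×233 = 60 + 1034 + 466 = 1560
link = 1466/1560 = 0.939744
Chained index = 100 × 0.945467 × 0.939744 = 88.8496

88.85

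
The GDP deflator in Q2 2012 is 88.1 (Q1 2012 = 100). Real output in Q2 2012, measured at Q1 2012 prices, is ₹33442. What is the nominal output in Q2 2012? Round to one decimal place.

Nominal = Real × (Index/100) = 33442 × (88.1/100)
        = 33442 × 0.881 = 29462.4020

29462.4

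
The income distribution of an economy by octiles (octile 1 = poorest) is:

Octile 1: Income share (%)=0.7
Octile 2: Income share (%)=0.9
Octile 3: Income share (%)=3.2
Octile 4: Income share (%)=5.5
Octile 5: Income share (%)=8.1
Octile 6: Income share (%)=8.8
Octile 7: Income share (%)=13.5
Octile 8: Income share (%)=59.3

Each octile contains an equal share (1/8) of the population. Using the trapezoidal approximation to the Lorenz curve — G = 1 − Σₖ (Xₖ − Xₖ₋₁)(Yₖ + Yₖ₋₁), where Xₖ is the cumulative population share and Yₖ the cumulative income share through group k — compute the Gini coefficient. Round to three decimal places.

0.616

Cumulative income shares Yₖ: 0.0070, 0.0160, 0.0480, 0.1030, 0.1840, 0.2720, 0.4070, 1.0000
Σ (Xₖ−Xₖ₋₁)(Yₖ+Yₖ₋₁) = (1/8)(0.0070+0.0000) + (1/8)(0.0160+0.0070) + (1/8)(0.0480+0.0160) + (1/8)(0.1030+0.0480) + (1/8)(0.1840+0.1030) + (1/8)(0.2720+0.1840) + (1/8)(0.4070+0.2720) + (1/8)(1.0000+0.4070)
  = 0.0009 + 0.0029 + 0.0080 + 0.0189 + 0.0359 + 0.0570 + 0.0849 + 0.1759 = 0.3843
G = 1 − 0.3843 = 0.6158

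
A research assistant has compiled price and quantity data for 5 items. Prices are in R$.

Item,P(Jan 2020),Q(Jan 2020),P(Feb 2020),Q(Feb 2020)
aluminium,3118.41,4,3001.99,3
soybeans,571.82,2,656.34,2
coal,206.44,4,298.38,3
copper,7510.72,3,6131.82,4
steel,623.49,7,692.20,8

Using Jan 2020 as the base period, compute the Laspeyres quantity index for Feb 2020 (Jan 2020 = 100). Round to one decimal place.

111.6

Laspeyres quantity index uses base-period prices as weights.
ΣP(Jan 2020)·Q(Feb 2020) = 3118.41×3 + 571.82×2 + 206.44×3 + 7510.72×4 + 623.49×8 = 9355.23 + 1143.64 + 619.32 + 30042.88 + 4987.92 = 46148.99
ΣP(Jan 2020)·Q(Jan 2020) = 3118.41×4 + 571.82×2 + 206.44×4 + 7510.72×3 + 623.49×7 = 12473.64 + 1143.64 + 825.76 + 22532.16 + 4364.43 = 41339.63
Index = 46148.99 / 41339.63 × 100 = 111.6338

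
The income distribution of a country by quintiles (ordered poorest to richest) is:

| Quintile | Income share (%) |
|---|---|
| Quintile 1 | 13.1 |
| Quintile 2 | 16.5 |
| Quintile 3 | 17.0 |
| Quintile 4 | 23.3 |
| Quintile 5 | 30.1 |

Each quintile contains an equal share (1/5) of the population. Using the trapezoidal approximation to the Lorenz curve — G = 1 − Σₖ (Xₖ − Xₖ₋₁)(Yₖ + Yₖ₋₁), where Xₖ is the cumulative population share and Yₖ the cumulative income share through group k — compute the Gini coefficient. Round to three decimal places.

0.163

Cumulative income shares Yₖ: 0.1310, 0.2960, 0.4660, 0.6990, 1.0000
Σ (Xₖ−Xₖ₋₁)(Yₖ+Yₖ₋₁) = (1/5)(0.1310+0.0000) + (1/5)(0.2960+0.1310) + (1/5)(0.4660+0.2960) + (1/5)(0.6990+0.4660) + (1/5)(1.0000+0.6990)
  = 0.0262 + 0.0854 + 0.1524 + 0.2330 + 0.3398 = 0.8368
G = 1 − 0.8368 = 0.1632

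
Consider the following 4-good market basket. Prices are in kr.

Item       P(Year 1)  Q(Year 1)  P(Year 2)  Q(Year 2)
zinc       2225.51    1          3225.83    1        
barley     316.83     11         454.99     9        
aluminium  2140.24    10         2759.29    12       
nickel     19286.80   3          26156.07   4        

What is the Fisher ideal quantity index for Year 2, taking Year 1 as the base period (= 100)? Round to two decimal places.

126.95

Laspeyres component (base-period weights):
ΣP(Year 1)Q(Year 2) = 2225.51×1 + 316.83×9 + 2140.24×12 + 19286.80×4 = 2225.51 + 2851.47 + 25682.88 + 77147.2 = 107907.06
ΣP(Year 1)Q(Year 1) = 2225.51×1 + 316.83×11 + 2140.24×10 + 19286.80×3 = 2225.51 + 3485.13 + 21402.4 + 57860.4 = 84973.44
L = 107907.06 / 84973.44 × 100 = 126.9892
Paasche component (current-period weights):
ΣP(Year 2)Q(Year 2) = 3225.83×1 + 454.99×9 + 2759.29×12 + 26156.07×4 = 3225.83 + 4094.91 + 33111.48 + 104624.28 = 145056.5
ΣP(Year 2)Q(Year 1) = 3225.83×1 + 454.99×11 + 2759.29×10 + 26156.07×3 = 3225.83 + 5004.89 + 27592.9 + 78468.21 = 114291.83
P = 145056.5 / 114291.83 × 100 = 126.9176
Fisher = √(L × P) = √(126.9892 × 126.9176) = 126.9534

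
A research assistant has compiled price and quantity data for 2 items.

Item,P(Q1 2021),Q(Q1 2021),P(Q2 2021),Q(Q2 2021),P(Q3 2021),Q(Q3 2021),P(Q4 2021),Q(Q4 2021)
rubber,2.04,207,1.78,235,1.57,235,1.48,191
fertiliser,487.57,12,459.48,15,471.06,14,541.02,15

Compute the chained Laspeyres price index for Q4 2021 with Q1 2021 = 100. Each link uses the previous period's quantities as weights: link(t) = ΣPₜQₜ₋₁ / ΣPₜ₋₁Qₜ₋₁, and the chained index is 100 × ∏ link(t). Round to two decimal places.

Link Q1 2021→Q2 2021:
ΣP(Q2 2021)Q(Q1 2021) = 1.78×207 + 459.48×12 = 368.46 + 5513.76 = 5882.22
ΣP(Q1 2021)Q(Q1 2021) = 2.04×207 + 487.57×12 = 422.28 + 5850.84 = 6273.12
link = 5882.22/6273.12 = 0.937687
Link Q2 2021→Q3 2021:
ΣP(Q3 2021)Q(Q2 2021) = 1.57×235 + 471.06×15 = 368.95 + 7065.9 = 7434.85
ΣP(Q2 2021)Q(Q2 2021) = 1.78×235 + 459.48×15 = 418.3 + 6892.2 = 7310.5
link = 7434.85/7310.5 = 1.017010
Link Q3 2021→Q4 2021:
ΣP(Q4 2021)Q(Q3 2021) = 1.48×235 + 541.02×14 = 347.8 + 7574.28 = 7922.08
ΣP(Q3 2021)Q(Q3 2021) = 1.57×235 + 471.06×14 = 368.95 + 6594.84 = 6963.79
link = 7922.08/6963.79 = 1.137610
Chained index = 100 × 0.937687 × 1.017010 × 1.137610 = 108.4867

108.49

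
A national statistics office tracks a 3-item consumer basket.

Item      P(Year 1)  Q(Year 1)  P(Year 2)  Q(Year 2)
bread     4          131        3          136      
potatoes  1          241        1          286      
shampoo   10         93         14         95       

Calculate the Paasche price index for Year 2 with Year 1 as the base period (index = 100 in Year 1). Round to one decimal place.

113.7

Paasche price index uses current-period quantities as weights.
ΣP(Year 2)·Q(Year 2) = 3×136 + 1×286 + 14×95 = 408 + 286 + 1330 = 2024
ΣP(Year 1)·Q(Year 2) = 4×136 + 1×286 + 10×95 = 544 + 286 + 950 = 1780
Index = 2024 / 1780 × 100 = 113.7079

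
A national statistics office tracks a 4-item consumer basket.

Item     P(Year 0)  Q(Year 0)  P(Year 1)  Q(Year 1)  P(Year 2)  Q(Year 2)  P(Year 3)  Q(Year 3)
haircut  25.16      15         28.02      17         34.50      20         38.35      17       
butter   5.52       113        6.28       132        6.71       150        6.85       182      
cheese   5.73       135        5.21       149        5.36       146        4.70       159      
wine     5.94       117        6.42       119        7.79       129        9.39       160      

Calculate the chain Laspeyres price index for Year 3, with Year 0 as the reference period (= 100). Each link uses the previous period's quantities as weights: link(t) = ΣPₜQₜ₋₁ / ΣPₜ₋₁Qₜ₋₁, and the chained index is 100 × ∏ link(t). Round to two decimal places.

124.62

Link Year 0→Year 1:
ΣP(Year 1)Q(Year 0) = 28.02×15 + 6.28×113 + 5.21×135 + 6.42×117 = 420.3 + 709.64 + 703.35 + 751.14 = 2584.43
ΣP(Year 0)Q(Year 0) = 25.16×15 + 5.52×113 + 5.73×135 + 5.94×117 = 377.4 + 623.76 + 773.55 + 694.98 = 2469.69
link = 2584.43/2469.69 = 1.046459
Link Year 1→Year 2:
ΣP(Year 2)Q(Year 1) = 34.50×17 + 6.71×132 + 5.36×149 + 7.79×119 = 586.5 + 885.72 + 798.64 + 927.01 = 3197.87
ΣP(Year 1)Q(Year 1) = 28.02×17 + 6.28×132 + 5.21×149 + 6.42×119 = 476.34 + 828.96 + 776.29 + 763.98 = 2845.57
link = 3197.87/2845.57 = 1.123806
Link Year 2→Year 3:
ΣP(Year 3)Q(Year 2) = 38.35×20 + 6.85×150 + 4.70×146 + 9.39×129 = 767 + 1027.5 + 686.2 + 1211.31 = 3692.01
ΣP(Year 2)Q(Year 2) = 34.50×20 + 6.71×150 + 5.36×146 + 7.79×129 = 690 + 1006.5 + 782.56 + 1004.91 = 3483.97
link = 3692.01/3483.97 = 1.059713
Chained index = 100 × 1.046459 × 1.123806 × 1.059713 = 124.6242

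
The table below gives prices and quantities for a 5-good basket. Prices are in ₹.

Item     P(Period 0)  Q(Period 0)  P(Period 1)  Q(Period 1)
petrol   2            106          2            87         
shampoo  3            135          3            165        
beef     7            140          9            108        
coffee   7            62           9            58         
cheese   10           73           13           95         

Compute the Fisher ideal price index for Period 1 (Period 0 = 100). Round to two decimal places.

122.38

Laspeyres component (base-period weights):
ΣP(Period 1)Q(Period 0) = 2×106 + 3×135 + 9×140 + 9×62 + 13×73 = 212 + 405 + 1260 + 558 + 949 = 3384
ΣP(Period 0)Q(Period 0) = 2×106 + 3×135 + 7×140 + 7×62 + 10×73 = 212 + 405 + 980 + 434 + 730 = 2761
L = 3384 / 2761 × 100 = 122.5643
Paasche component (current-period weights):
ΣP(Period 1)Q(Period 1) = 2×87 + 3×165 + 9×108 + 9×58 + 13×95 = 174 + 495 + 972 + 522 + 1235 = 3398
ΣP(Period 0)Q(Period 1) = 2×87 + 3×165 + 7×108 + 7×58 + 10×95 = 174 + 495 + 756 + 406 + 950 = 2781
P = 3398 / 2781 × 100 = 122.1863
Fisher = √(L × P) = √(122.5643 × 122.1863) = 122.3751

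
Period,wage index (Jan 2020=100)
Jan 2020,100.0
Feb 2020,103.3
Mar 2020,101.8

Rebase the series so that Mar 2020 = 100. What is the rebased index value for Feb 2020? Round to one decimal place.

101.5

Rebased(Feb 2020) = 103.3 / 101.8 × 100 = 101.4735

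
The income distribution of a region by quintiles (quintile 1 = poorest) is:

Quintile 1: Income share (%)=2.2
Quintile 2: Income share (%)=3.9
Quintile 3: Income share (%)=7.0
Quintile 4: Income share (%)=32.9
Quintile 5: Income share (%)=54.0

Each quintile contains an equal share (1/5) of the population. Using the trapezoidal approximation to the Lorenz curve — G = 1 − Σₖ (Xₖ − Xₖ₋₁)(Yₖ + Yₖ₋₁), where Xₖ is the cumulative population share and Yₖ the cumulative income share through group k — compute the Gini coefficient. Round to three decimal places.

0.530

Cumulative income shares Yₖ: 0.0220, 0.0610, 0.1310, 0.4600, 1.0000
Σ (Xₖ−Xₖ₋₁)(Yₖ+Yₖ₋₁) = (1/5)(0.0220+0.0000) + (1/5)(0.0610+0.0220) + (1/5)(0.1310+0.0610) + (1/5)(0.4600+0.1310) + (1/5)(1.0000+0.4600)
  = 0.0044 + 0.0166 + 0.0384 + 0.1182 + 0.2920 = 0.4696
G = 1 − 0.4696 = 0.5304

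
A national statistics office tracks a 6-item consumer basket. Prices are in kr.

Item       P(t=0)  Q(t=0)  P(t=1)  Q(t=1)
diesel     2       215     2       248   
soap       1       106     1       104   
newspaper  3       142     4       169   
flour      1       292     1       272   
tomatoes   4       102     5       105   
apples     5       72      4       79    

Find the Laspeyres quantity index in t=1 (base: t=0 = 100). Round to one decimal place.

Laspeyres quantity index uses base-period prices as weights.
ΣP(t=0)·Q(t=1) = 2×248 + 1×104 + 3×169 + 1×272 + 4×105 + 5×79 = 496 + 104 + 507 + 272 + 420 + 395 = 2194
ΣP(t=0)·Q(t=0) = 2×215 + 1×106 + 3×142 + 1×292 + 4×102 + 5×72 = 430 + 106 + 426 + 292 + 408 + 360 = 2022
Index = 2194 / 2022 × 100 = 108.5064

108.5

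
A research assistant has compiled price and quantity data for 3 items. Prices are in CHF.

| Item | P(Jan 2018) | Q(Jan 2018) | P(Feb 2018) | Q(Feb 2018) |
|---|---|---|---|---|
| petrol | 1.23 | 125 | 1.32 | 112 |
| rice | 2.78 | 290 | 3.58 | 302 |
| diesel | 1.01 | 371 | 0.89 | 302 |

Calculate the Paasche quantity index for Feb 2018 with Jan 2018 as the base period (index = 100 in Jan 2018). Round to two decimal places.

Paasche quantity index uses current-period prices as weights.
ΣP(Feb 2018)·Q(Feb 2018) = 1.32×112 + 3.58×302 + 0.89×302 = 147.84 + 1081.16 + 268.78 = 1497.78
ΣP(Feb 2018)·Q(Jan 2018) = 1.32×125 + 3.58×290 + 0.89×371 = 165 + 1038.2 + 330.19 = 1533.39
Index = 1497.78 / 1533.39 × 100 = 97.6777

97.68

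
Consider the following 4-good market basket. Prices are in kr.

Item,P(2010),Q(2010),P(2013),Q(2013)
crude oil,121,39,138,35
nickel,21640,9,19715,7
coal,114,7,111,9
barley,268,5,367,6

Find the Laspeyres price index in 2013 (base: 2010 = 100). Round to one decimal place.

92.0

Laspeyres price index uses base-period quantities as weights.
ΣP(2013)·Q(2010) = 138×39 + 19715×9 + 111×7 + 367×5 = 5382 + 177435 + 777 + 1835 = 185429
ΣP(2010)·Q(2010) = 121×39 + 21640×9 + 114×7 + 268×5 = 4719 + 194760 + 798 + 1340 = 201617
Index = 185429 / 201617 × 100 = 91.9709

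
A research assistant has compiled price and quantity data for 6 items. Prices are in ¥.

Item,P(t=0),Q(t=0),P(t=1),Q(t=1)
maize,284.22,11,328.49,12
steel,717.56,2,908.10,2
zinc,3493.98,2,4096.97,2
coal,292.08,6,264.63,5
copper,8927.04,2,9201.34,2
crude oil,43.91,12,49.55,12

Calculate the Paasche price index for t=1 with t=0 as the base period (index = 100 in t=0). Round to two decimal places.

Paasche price index uses current-period quantities as weights.
ΣP(t=1)·Q(t=1) = 328.49×12 + 908.10×2 + 4096.97×2 + 264.63×5 + 9201.34×2 + 49.55×12 = 3941.88 + 1816.2 + 8193.94 + 1323.15 + 18402.68 + 594.6 = 34272.45
ΣP(t=0)·Q(t=1) = 284.22×12 + 717.56×2 + 3493.98×2 + 292.08×5 + 8927.04×2 + 43.91×12 = 3410.64 + 1435.12 + 6987.96 + 1460.4 + 17854.08 + 526.92 = 31675.12
Index = 34272.45 / 31675.12 × 100 = 108.1999

108.20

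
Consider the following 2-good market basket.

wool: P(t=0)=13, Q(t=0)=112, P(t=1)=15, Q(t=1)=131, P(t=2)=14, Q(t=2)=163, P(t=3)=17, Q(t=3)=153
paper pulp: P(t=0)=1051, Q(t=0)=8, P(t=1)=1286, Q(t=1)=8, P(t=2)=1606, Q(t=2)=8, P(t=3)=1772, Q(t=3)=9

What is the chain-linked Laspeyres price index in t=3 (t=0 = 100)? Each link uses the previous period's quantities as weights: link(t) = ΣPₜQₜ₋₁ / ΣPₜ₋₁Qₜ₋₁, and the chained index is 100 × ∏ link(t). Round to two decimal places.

Link t=0→t=1:
ΣP(t=1)Q(t=0) = 15×112 + 1286×8 = 1680 + 10288 = 11968
ΣP(t=0)Q(t=0) = 13×112 + 1051×8 = 1456 + 8408 = 9864
link = 11968/9864 = 1.213301
Link t=1→t=2:
ΣP(t=2)Q(t=1) = 14×131 + 1606×8 = 1834 + 12848 = 14682
ΣP(t=1)Q(t=1) = 15×131 + 1286×8 = 1965 + 10288 = 12253
link = 14682/12253 = 1.198237
Link t=2→t=3:
ΣP(t=3)Q(t=2) = 17×163 + 1772×8 = 2771 + 14176 = 16947
ΣP(t=2)Q(t=2) = 14×163 + 1606×8 = 2282 + 12848 = 15130
link = 16947/15130 = 1.120093
Chained index = 100 × 1.213301 × 1.198237 × 1.120093 = 162.8415

162.84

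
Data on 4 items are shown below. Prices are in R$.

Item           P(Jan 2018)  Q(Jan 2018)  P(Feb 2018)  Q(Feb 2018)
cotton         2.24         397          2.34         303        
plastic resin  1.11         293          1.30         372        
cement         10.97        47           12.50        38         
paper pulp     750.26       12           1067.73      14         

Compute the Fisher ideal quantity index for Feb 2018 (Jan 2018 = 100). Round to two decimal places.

Laspeyres component (base-period weights):
ΣP(Jan 2018)Q(Feb 2018) = 2.24×303 + 1.11×372 + 10.97×38 + 750.26×14 = 678.72 + 412.92 + 416.86 + 10503.64 = 12012.14
ΣP(Jan 2018)Q(Jan 2018) = 2.24×397 + 1.11×293 + 10.97×47 + 750.26×12 = 889.28 + 325.23 + 515.59 + 9003.12 = 10733.22
L = 12012.14 / 10733.22 × 100 = 111.9155
Paasche component (current-period weights):
ΣP(Feb 2018)Q(Feb 2018) = 2.34×303 + 1.30×372 + 12.50×38 + 1067.73×14 = 709.02 + 483.6 + 475 + 14948.22 = 16615.84
ΣP(Feb 2018)Q(Jan 2018) = 2.34×397 + 1.30×293 + 12.50×47 + 1067.73×12 = 928.98 + 380.9 + 587.5 + 12812.76 = 14710.14
P = 16615.84 / 14710.14 × 100 = 112.9550
Fisher = √(L × P) = √(111.9155 × 112.9550) = 112.4341

112.43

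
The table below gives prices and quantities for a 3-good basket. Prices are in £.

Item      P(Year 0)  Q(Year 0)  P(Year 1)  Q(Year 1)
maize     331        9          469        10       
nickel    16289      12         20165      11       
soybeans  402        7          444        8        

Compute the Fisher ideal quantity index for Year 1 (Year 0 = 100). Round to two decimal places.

92.27

Laspeyres component (base-period weights):
ΣP(Year 0)Q(Year 1) = 331×10 + 16289×11 + 402×8 = 3310 + 179179 + 3216 = 185705
ΣP(Year 0)Q(Year 0) = 331×9 + 16289×12 + 402×7 = 2979 + 195468 + 2814 = 201261
L = 185705 / 201261 × 100 = 92.2707
Paasche component (current-period weights):
ΣP(Year 1)Q(Year 1) = 469×10 + 20165×11 + 444×8 = 4690 + 221815 + 3552 = 230057
ΣP(Year 1)Q(Year 0) = 469×9 + 20165×12 + 444×7 = 4221 + 241980 + 3108 = 249309
P = 230057 / 249309 × 100 = 92.2779
Fisher = √(L × P) = √(92.2707 × 92.2779) = 92.2743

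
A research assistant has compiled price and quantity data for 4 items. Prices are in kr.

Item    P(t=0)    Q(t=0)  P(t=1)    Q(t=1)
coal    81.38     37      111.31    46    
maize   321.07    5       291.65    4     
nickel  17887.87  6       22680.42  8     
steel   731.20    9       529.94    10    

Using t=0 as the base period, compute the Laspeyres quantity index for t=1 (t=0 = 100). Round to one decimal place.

Laspeyres quantity index uses base-period prices as weights.
ΣP(t=0)·Q(t=1) = 81.38×46 + 321.07×4 + 17887.87×8 + 731.20×10 = 3743.48 + 1284.28 + 143102.96 + 7312 = 155442.72
ΣP(t=0)·Q(t=0) = 81.38×37 + 321.07×5 + 17887.87×6 + 731.20×9 = 3011.06 + 1605.35 + 107327.22 + 6580.8 = 118524.43
Index = 155442.72 / 118524.43 × 100 = 131.1483

131.1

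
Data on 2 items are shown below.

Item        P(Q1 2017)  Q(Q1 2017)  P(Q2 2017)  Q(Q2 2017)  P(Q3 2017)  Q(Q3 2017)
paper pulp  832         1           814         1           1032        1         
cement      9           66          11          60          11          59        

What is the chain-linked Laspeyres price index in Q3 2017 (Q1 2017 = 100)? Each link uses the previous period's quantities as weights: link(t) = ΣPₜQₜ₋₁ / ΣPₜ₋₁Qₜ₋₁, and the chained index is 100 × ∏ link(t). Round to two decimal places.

123.97

Link Q1 2017→Q2 2017:
ΣP(Q2 2017)Q(Q1 2017) = 814×1 + 11×66 = 814 + 726 = 1540
ΣP(Q1 2017)Q(Q1 2017) = 832×1 + 9×66 = 832 + 594 = 1426
link = 1540/1426 = 1.079944
Link Q2 2017→Q3 2017:
ΣP(Q3 2017)Q(Q2 2017) = 1032×1 + 11×60 = 1032 + 660 = 1692
ΣP(Q2 2017)Q(Q2 2017) = 814×1 + 11×60 = 814 + 660 = 1474
link = 1692/1474 = 1.147897
Chained index = 100 × 1.079944 × 1.147897 = 123.9664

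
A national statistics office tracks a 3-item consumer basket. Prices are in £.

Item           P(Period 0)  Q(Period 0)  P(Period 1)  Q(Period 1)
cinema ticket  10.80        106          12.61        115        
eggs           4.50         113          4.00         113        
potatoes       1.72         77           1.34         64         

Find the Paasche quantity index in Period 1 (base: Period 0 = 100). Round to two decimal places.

Paasche quantity index uses current-period prices as weights.
ΣP(Period 1)·Q(Period 1) = 12.61×115 + 4.00×113 + 1.34×64 = 1450.15 + 452 + 85.76 = 1987.91
ΣP(Period 1)·Q(Period 0) = 12.61×106 + 4.00×113 + 1.34×77 = 1336.66 + 452 + 103.18 = 1891.84
Index = 1987.91 / 1891.84 × 100 = 105.0781

105.08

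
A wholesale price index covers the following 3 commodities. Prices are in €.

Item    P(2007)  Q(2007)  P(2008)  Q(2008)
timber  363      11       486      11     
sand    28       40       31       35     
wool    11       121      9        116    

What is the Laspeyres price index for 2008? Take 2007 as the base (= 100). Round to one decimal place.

119.1

Laspeyres price index uses base-period quantities as weights.
ΣP(2008)·Q(2007) = 486×11 + 31×40 + 9×121 = 5346 + 1240 + 1089 = 7675
ΣP(2007)·Q(2007) = 363×11 + 28×40 + 11×121 = 3993 + 1120 + 1331 = 6444
Index = 7675 / 6444 × 100 = 119.1030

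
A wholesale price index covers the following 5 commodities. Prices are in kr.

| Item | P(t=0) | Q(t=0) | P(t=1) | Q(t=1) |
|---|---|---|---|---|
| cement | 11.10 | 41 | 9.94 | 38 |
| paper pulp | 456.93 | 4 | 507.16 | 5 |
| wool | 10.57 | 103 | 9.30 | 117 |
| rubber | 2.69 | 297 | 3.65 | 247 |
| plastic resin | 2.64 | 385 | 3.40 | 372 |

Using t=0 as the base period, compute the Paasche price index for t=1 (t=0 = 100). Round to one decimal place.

110.3

Paasche price index uses current-period quantities as weights.
ΣP(t=1)·Q(t=1) = 9.94×38 + 507.16×5 + 9.30×117 + 3.65×247 + 3.40×372 = 377.72 + 2535.8 + 1088.1 + 901.55 + 1264.8 = 6167.97
ΣP(t=0)·Q(t=1) = 11.10×38 + 456.93×5 + 10.57×117 + 2.69×247 + 2.64×372 = 421.8 + 2284.65 + 1236.69 + 664.43 + 982.08 = 5589.65
Index = 6167.97 / 5589.65 × 100 = 110.3463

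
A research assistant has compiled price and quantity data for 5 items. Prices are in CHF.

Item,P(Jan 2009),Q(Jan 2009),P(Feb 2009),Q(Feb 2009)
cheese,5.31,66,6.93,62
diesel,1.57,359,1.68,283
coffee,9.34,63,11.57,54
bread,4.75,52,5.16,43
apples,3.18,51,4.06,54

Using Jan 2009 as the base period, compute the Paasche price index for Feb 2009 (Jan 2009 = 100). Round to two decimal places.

119.18

Paasche price index uses current-period quantities as weights.
ΣP(Feb 2009)·Q(Feb 2009) = 6.93×62 + 1.68×283 + 11.57×54 + 5.16×43 + 4.06×54 = 429.66 + 475.44 + 624.78 + 221.88 + 219.24 = 1971
ΣP(Jan 2009)·Q(Feb 2009) = 5.31×62 + 1.57×283 + 9.34×54 + 4.75×43 + 3.18×54 = 329.22 + 444.31 + 504.36 + 204.25 + 171.72 = 1653.86
Index = 1971 / 1653.86 × 100 = 119.1757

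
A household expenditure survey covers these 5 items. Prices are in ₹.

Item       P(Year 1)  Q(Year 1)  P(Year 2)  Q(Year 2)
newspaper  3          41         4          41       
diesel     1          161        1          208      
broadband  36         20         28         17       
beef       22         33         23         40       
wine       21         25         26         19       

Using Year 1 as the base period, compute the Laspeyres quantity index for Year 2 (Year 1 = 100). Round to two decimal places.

98.54

Laspeyres quantity index uses base-period prices as weights.
ΣP(Year 1)·Q(Year 2) = 3×41 + 1×208 + 36×17 + 22×40 + 21×19 = 123 + 208 + 612 + 880 + 399 = 2222
ΣP(Year 1)·Q(Year 1) = 3×41 + 1×161 + 36×20 + 22×33 + 21×25 = 123 + 161 + 720 + 726 + 525 = 2255
Index = 2222 / 2255 × 100 = 98.5366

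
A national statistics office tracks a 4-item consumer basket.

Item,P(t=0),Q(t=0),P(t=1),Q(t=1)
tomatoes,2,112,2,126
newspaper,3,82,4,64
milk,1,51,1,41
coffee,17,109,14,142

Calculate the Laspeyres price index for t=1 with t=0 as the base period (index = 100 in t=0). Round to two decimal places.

Laspeyres price index uses base-period quantities as weights.
ΣP(t=1)·Q(t=0) = 2×112 + 4×82 + 1×51 + 14×109 = 224 + 328 + 51 + 1526 = 2129
ΣP(t=0)·Q(t=0) = 2×112 + 3×82 + 1×51 + 17×109 = 224 + 246 + 51 + 1853 = 2374
Index = 2129 / 2374 × 100 = 89.6799

89.68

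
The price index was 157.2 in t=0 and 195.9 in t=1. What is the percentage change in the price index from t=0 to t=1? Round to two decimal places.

Change = (195.9 − 157.2) / 157.2 × 100
       = 38.7 / 157.2 × 100 = 24.6183%

24.62%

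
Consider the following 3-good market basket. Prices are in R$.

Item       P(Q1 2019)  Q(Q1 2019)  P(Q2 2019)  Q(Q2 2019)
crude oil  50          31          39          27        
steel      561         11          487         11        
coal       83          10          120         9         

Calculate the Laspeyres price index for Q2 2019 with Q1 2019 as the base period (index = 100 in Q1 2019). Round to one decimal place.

Laspeyres price index uses base-period quantities as weights.
ΣP(Q2 2019)·Q(Q1 2019) = 39×31 + 487×11 + 120×10 = 1209 + 5357 + 1200 = 7766
ΣP(Q1 2019)·Q(Q1 2019) = 50×31 + 561×11 + 83×10 = 1550 + 6171 + 830 = 8551
Index = 7766 / 8551 × 100 = 90.8198

90.8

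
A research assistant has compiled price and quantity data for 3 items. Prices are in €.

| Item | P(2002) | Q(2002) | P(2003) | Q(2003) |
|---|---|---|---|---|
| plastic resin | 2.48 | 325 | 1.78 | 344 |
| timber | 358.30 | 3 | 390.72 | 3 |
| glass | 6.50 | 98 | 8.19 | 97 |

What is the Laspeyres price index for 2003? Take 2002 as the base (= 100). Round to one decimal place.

Laspeyres price index uses base-period quantities as weights.
ΣP(2003)·Q(2002) = 1.78×325 + 390.72×3 + 8.19×98 = 578.5 + 1172.16 + 802.62 = 2553.28
ΣP(2002)·Q(2002) = 2.48×325 + 358.30×3 + 6.50×98 = 806 + 1074.9 + 637 = 2517.9
Index = 2553.28 / 2517.9 × 100 = 101.4051

101.4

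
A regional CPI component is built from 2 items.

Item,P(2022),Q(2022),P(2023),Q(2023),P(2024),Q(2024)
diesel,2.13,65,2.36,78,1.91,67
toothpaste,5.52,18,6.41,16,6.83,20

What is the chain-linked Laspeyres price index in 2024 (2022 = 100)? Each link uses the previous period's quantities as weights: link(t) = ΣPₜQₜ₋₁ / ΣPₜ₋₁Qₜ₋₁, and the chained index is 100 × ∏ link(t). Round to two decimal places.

Link 2022→2023:
ΣP(2023)Q(2022) = 2.36×65 + 6.41×18 = 153.4 + 115.38 = 268.78
ΣP(2022)Q(2022) = 2.13×65 + 5.52×18 = 138.45 + 99.36 = 237.81
link = 268.78/237.81 = 1.130230
Link 2023→2024:
ΣP(2024)Q(2023) = 1.91×78 + 6.83×16 = 148.98 + 109.28 = 258.26
ΣP(2023)Q(2023) = 2.36×78 + 6.41×16 = 184.08 + 102.56 = 286.64
link = 258.26/286.64 = 0.900991
Chained index = 100 × 1.130230 × 0.900991 = 101.8327

101.83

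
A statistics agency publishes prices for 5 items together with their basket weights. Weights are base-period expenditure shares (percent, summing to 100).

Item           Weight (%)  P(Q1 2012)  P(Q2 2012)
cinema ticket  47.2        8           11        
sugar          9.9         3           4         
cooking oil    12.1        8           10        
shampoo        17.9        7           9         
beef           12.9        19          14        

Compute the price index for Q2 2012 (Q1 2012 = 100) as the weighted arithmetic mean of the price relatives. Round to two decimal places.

125.74

cinema ticket: 47.2 × (11/8) = 47.2 × 1.375000 = 64.9000
sugar: 9.9 × (4/3) = 9.9 × 1.333333 = 13.2000
cooking oil: 12.1 × (10/8) = 12.1 × 1.250000 = 15.1250
shampoo: 17.9 × (9/7) = 17.9 × 1.285714 = 23.0143
beef: 12.9 × (14/19) = 12.9 × 0.736842 = 9.5053
Index = Σ wᵢ·(p₁ᵢ/p₀ᵢ) = 64.9000 + 13.2000 + 15.1250 + 23.0143 + 9.5053 = 125.7445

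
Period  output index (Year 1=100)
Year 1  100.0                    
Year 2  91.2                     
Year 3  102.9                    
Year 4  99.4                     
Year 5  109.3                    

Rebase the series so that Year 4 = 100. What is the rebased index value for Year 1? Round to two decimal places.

Rebased(Year 1) = 100.0 / 99.4 × 100 = 100.6036

100.60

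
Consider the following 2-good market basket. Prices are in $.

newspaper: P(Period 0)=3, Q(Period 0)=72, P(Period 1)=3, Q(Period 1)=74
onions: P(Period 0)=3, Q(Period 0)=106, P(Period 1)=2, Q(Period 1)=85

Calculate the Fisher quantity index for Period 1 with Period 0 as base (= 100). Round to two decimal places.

Laspeyres component (base-period weights):
ΣP(Period 0)Q(Period 1) = 3×74 + 3×85 = 222 + 255 = 477
ΣP(Period 0)Q(Period 0) = 3×72 + 3×106 = 216 + 318 = 534
L = 477 / 534 × 100 = 89.3258
Paasche component (current-period weights):
ΣP(Period 1)Q(Period 1) = 3×74 + 2×85 = 222 + 170 = 392
ΣP(Period 1)Q(Period 0) = 3×72 + 2×106 = 216 + 212 = 428
P = 392 / 428 × 100 = 91.5888
Fisher = √(L × P) = √(89.3258 × 91.5888) = 90.4502

90.45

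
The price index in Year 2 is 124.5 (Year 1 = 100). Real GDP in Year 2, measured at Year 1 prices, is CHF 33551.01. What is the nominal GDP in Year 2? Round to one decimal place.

41771.0

Nominal = Real × (Index/100) = 33551.01 × (124.5/100)
        = 33551.01 × 1.245 = 41771.0075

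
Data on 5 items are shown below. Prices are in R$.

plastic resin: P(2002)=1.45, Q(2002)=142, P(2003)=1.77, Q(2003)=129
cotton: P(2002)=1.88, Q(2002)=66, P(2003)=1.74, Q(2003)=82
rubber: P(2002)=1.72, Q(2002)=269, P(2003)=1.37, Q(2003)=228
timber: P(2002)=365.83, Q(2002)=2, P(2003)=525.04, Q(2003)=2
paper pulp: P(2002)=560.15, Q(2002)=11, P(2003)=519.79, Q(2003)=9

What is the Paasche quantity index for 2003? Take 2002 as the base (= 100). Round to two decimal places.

85.46

Paasche quantity index uses current-period prices as weights.
ΣP(2003)·Q(2003) = 1.77×129 + 1.74×82 + 1.37×228 + 525.04×2 + 519.79×9 = 228.33 + 142.68 + 312.36 + 1050.08 + 4678.11 = 6411.56
ΣP(2003)·Q(2002) = 1.77×142 + 1.74×66 + 1.37×269 + 525.04×2 + 519.79×11 = 251.34 + 114.84 + 368.53 + 1050.08 + 5717.69 = 7502.48
Index = 6411.56 / 7502.48 × 100 = 85.4592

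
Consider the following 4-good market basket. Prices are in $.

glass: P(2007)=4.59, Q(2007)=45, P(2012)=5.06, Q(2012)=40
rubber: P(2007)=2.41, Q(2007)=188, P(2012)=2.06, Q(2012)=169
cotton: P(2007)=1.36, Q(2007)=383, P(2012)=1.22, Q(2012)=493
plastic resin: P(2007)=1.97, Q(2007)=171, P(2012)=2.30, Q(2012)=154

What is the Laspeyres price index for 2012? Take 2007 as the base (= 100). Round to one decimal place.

97.2

Laspeyres price index uses base-period quantities as weights.
ΣP(2012)·Q(2007) = 5.06×45 + 2.06×188 + 1.22×383 + 2.30×171 = 227.7 + 387.28 + 467.26 + 393.3 = 1475.54
ΣP(2007)·Q(2007) = 4.59×45 + 2.41×188 + 1.36×383 + 1.97×171 = 206.55 + 453.08 + 520.88 + 336.87 = 1517.38
Index = 1475.54 / 1517.38 × 100 = 97.2426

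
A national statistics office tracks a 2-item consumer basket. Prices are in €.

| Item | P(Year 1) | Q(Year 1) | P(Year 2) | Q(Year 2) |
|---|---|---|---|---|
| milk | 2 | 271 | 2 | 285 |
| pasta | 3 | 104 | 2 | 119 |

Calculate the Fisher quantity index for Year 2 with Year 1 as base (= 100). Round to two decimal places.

Laspeyres component (base-period weights):
ΣP(Year 1)Q(Year 2) = 2×285 + 3×119 = 570 + 357 = 927
ΣP(Year 1)Q(Year 1) = 2×271 + 3×104 = 542 + 312 = 854
L = 927 / 854 × 100 = 108.5480
Paasche component (current-period weights):
ΣP(Year 2)Q(Year 2) = 2×285 + 2×119 = 570 + 238 = 808
ΣP(Year 2)Q(Year 1) = 2×271 + 2×104 = 542 + 208 = 750
P = 808 / 750 × 100 = 107.7333
Fisher = √(L × P) = √(108.5480 × 107.7333) = 108.1399

108.14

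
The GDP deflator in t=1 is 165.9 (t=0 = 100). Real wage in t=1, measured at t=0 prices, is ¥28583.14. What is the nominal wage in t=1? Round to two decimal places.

Nominal = Real × (Index/100) = 28583.14 × (165.9/100)
        = 28583.14 × 1.659 = 47419.4293

47419.43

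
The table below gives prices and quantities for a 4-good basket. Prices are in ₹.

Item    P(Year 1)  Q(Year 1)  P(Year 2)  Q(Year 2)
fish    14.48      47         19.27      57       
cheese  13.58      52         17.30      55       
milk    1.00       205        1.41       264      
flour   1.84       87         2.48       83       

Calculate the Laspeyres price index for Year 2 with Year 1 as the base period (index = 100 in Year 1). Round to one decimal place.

Laspeyres price index uses base-period quantities as weights.
ΣP(Year 2)·Q(Year 1) = 19.27×47 + 17.30×52 + 1.41×205 + 2.48×87 = 905.69 + 899.6 + 289.05 + 215.76 = 2310.1
ΣP(Year 1)·Q(Year 1) = 14.48×47 + 13.58×52 + 1.00×205 + 1.84×87 = 680.56 + 706.16 + 205 + 160.08 = 1751.8
Index = 2310.1 / 1751.8 × 100 = 131.8701

131.9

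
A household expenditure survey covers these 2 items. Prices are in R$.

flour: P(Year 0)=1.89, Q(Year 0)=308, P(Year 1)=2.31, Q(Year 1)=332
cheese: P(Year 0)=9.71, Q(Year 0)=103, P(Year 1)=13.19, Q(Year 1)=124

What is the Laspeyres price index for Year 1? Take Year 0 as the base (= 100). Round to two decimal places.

130.83

Laspeyres price index uses base-period quantities as weights.
ΣP(Year 1)·Q(Year 0) = 2.31×308 + 13.19×103 = 711.48 + 1358.57 = 2070.05
ΣP(Year 0)·Q(Year 0) = 1.89×308 + 9.71×103 = 582.12 + 1000.13 = 1582.25
Index = 2070.05 / 1582.25 × 100 = 130.8295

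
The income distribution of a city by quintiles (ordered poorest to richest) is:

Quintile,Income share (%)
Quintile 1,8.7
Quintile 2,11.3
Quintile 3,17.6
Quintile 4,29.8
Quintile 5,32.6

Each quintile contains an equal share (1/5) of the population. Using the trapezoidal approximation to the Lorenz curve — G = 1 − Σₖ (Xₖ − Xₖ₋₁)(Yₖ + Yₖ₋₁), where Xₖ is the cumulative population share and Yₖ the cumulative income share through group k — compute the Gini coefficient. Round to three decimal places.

Cumulative income shares Yₖ: 0.0870, 0.2000, 0.3760, 0.6740, 1.0000
Σ (Xₖ−Xₖ₋₁)(Yₖ+Yₖ₋₁) = (1/5)(0.0870+0.0000) + (1/5)(0.2000+0.0870) + (1/5)(0.3760+0.2000) + (1/5)(0.6740+0.3760) + (1/5)(1.0000+0.6740)
  = 0.0174 + 0.0574 + 0.1152 + 0.2100 + 0.3348 = 0.7348
G = 1 − 0.7348 = 0.2652

0.265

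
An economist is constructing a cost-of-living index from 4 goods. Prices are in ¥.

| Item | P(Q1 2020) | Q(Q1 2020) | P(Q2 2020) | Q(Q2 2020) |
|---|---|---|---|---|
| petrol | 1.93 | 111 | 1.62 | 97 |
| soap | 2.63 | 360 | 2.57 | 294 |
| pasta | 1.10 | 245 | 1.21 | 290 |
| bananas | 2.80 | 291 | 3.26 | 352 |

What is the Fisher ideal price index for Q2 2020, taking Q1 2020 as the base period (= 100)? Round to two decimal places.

105.56

Laspeyres component (base-period weights):
ΣP(Q2 2020)Q(Q1 2020) = 1.62×111 + 2.57×360 + 1.21×245 + 3.26×291 = 179.82 + 925.2 + 296.45 + 948.66 = 2350.13
ΣP(Q1 2020)Q(Q1 2020) = 1.93×111 + 2.63×360 + 1.10×245 + 2.80×291 = 214.23 + 946.8 + 269.5 + 814.8 = 2245.33
L = 2350.13 / 2245.33 × 100 = 104.6675
Paasche component (current-period weights):
ΣP(Q2 2020)Q(Q2 2020) = 1.62×97 + 2.57×294 + 1.21×290 + 3.26×352 = 157.14 + 755.58 + 350.9 + 1147.52 = 2411.14
ΣP(Q1 2020)Q(Q2 2020) = 1.93×97 + 2.63×294 + 1.10×290 + 2.80×352 = 187.21 + 773.22 + 319 + 985.6 = 2265.03
P = 2411.14 / 2265.03 × 100 = 106.4507
Fisher = √(L × P) = √(104.6675 × 106.4507) = 105.5553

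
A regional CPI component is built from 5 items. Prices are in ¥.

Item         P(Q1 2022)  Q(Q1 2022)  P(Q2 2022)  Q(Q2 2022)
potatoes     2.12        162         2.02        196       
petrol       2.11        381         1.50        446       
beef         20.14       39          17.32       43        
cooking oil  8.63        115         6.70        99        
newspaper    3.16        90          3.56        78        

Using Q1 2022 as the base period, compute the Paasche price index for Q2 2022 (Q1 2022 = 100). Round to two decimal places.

Paasche price index uses current-period quantities as weights.
ΣP(Q2 2022)·Q(Q2 2022) = 2.02×196 + 1.50×446 + 17.32×43 + 6.70×99 + 3.56×78 = 395.92 + 669 + 744.76 + 663.3 + 277.68 = 2750.66
ΣP(Q1 2022)·Q(Q2 2022) = 2.12×196 + 2.11×446 + 20.14×43 + 8.63×99 + 3.16×78 = 415.52 + 941.06 + 866.02 + 854.37 + 246.48 = 3323.45
Index = 2750.66 / 3323.45 × 100 = 82.7652

82.77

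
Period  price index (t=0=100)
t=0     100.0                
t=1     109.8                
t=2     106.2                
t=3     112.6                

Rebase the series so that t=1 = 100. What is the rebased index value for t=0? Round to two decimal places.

91.07

Rebased(t=0) = 100.0 / 109.8 × 100 = 91.0747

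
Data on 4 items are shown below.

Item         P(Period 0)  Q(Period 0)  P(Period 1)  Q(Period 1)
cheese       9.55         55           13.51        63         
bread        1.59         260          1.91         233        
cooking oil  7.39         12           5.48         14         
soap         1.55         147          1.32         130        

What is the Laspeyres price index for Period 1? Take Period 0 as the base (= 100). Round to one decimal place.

Laspeyres price index uses base-period quantities as weights.
ΣP(Period 1)·Q(Period 0) = 13.51×55 + 1.91×260 + 5.48×12 + 1.32×147 = 743.05 + 496.6 + 65.76 + 194.04 = 1499.45
ΣP(Period 0)·Q(Period 0) = 9.55×55 + 1.59×260 + 7.39×12 + 1.55×147 = 525.25 + 413.4 + 88.68 + 227.85 = 1255.18
Index = 1499.45 / 1255.18 × 100 = 119.4610

119.5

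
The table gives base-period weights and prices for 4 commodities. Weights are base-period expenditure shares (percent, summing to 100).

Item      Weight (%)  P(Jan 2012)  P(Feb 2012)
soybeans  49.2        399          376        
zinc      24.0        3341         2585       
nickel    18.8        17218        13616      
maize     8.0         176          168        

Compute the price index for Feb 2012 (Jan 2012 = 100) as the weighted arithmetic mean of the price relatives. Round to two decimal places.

87.44

soybeans: 49.2 × (376/399) = 49.2 × 0.942356 = 46.3639
zinc: 24.0 × (2585/3341) = 24.0 × 0.773720 = 18.5693
nickel: 18.8 × (13616/17218) = 18.8 × 0.790800 = 14.8670
maize: 8.0 × (168/176) = 8.0 × 0.954545 = 7.6364
Index = Σ wᵢ·(p₁ᵢ/p₀ᵢ) = 46.3639 + 18.5693 + 14.8670 + 7.6364 = 87.4366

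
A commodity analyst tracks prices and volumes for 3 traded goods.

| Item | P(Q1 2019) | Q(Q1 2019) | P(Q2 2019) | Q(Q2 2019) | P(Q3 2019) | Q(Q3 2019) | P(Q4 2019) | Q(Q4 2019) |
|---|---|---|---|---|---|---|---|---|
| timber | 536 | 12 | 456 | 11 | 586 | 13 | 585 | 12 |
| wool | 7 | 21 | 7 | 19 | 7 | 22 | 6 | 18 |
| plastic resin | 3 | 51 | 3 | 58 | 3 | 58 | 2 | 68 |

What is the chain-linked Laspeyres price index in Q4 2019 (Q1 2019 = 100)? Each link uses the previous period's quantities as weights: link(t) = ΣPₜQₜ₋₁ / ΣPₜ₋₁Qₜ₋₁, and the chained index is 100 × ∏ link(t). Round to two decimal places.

Link Q1 2019→Q2 2019:
ΣP(Q2 2019)Q(Q1 2019) = 456×12 + 7×21 + 3×51 = 5472 + 147 + 153 = 5772
ΣP(Q1 2019)Q(Q1 2019) = 536×12 + 7×21 + 3×51 = 6432 + 147 + 153 = 6732
link = 5772/6732 = 0.857398
Link Q2 2019→Q3 2019:
ΣP(Q3 2019)Q(Q2 2019) = 586×11 + 7×19 + 3×58 = 6446 + 133 + 174 = 6753
ΣP(Q2 2019)Q(Q2 2019) = 456×11 + 7×19 + 3×58 = 5016 + 133 + 174 = 5323
link = 6753/5323 = 1.268646
Link Q3 2019→Q4 2019:
ΣP(Q4 2019)Q(Q3 2019) = 585×13 + 6×22 + 2×58 = 7605 + 132 + 116 = 7853
ΣP(Q3 2019)Q(Q3 2019) = 586×13 + 7×22 + 3×58 = 7618 + 154 + 174 = 7946
link = 7853/7946 = 0.988296
Chained index = 100 × 0.857398 × 1.268646 × 0.988296 = 107.5003

107.50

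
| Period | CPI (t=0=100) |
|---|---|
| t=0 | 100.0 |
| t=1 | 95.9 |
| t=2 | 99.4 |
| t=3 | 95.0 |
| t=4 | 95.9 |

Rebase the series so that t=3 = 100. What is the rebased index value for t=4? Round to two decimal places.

100.95

Rebased(t=4) = 95.9 / 95.0 × 100 = 100.9474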